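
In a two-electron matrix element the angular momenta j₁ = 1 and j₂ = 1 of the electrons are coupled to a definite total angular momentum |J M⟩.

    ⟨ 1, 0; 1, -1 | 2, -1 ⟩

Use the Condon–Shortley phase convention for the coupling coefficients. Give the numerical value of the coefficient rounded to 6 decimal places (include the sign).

+0.707107  (= +√(1/2))

triangle: 0!×2!×2!/5! = 4/120
(j±m)!: 1!×1!×0!×2!×1!×3! = 12
prefactor² = (2J+1)×Δ×N² = 2
  k=0: +1/(0!×0!×1!×0!×1!×2!) = 1/2
Σ = 1/2  ⇒  CG² = 2×(1/2)² = 1/2
CG = +√(1/2) = +0.707107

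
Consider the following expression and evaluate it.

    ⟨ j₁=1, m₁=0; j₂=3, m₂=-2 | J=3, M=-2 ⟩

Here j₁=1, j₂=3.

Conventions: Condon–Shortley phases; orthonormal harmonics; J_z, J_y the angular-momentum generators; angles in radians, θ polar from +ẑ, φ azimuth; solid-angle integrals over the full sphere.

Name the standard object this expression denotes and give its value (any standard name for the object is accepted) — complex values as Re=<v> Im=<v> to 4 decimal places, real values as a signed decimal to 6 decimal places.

Clebsch–Gordan coefficient, +√(1/3) ≈ +0.577350

This is a Clebsch–Gordan (vector-coupling) coefficient.
triangle: 1!×1!×5!/8! = 120/40320
(j±m)!: 1!×1!×1!×5!×1!×5! = 14400
prefactor² = (2J+1)×Δ×N² = 300
  k=0: +1/(0!×1!×1!×1!×0!×4!) = 1/24
  k=1: −1/(1!×0!×0!×0!×1!×5!) = -1/120
Σ = 1/30  ⇒  CG² = 300×(1/30)² = 1/3
CG = +√(1/3) = +0.577350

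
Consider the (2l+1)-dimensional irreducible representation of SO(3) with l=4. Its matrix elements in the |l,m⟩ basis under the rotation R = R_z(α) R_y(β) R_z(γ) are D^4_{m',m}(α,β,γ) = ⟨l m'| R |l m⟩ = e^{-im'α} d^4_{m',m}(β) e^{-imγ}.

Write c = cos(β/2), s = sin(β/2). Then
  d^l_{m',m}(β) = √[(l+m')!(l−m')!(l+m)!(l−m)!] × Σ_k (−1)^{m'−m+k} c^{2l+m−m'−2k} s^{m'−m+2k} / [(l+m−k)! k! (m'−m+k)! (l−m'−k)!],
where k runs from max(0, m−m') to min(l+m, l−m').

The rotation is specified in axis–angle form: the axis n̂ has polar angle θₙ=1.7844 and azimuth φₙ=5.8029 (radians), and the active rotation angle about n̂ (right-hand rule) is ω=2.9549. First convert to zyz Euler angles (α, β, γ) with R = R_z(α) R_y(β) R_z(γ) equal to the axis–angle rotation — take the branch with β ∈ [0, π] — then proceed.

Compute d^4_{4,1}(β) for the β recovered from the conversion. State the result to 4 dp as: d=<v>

Axis–angle → zyz. n̂ = (sinθₙcosφₙ, sinθₙsinφₙ, cosθₙ) = (+0.866708, -0.451532, -0.211983), ω = 2.9549.
R = I cosω + sinω [n̂]ₓ + (1−cosω) n̂n̂ᵀ gives
  R = [+0.506688, -0.736546, -0.448071; -0.815238, -0.578404, +0.028901; -0.280453, +0.350641, -0.893531]
β = atan2(√(R₁₃²+R₂₃²), R₃₃) = 2.675944; α = atan2(R₂₃, R₁₃) mod 2π = 3.077180; γ = atan2(R₃₂, −R₃₁) mod 2π = 0.896158
d^4_{4,1}(β=2.6759) via the finite sum:
Half-angle: c=0.230726, s=0.973019. N=√(40320·1·120·6)=5387.986637
The bounds max(0,m−m')=0 and min(l+m,l−m')=0 give 1 term
  k=0: (−1)^3·5387.9866/(720)·0.2307^5·0.9730^3 = -0.004508
d^4_{4,1}(2.6759) = -0.004508

d=-0.0045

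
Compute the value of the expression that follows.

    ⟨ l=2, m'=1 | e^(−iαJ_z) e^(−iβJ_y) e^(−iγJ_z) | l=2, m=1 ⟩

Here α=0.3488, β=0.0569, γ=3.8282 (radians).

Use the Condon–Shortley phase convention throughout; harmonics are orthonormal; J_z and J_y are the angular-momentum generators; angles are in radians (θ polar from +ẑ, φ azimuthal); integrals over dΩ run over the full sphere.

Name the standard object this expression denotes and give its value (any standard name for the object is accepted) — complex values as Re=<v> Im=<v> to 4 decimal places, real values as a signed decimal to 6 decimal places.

This is a Wigner D-matrix element — the rotation-matrix element ⟨l m'| R(α,β,γ) |l m⟩ in the angular-momentum basis.
First d^2_{1,1}(β=0.0569), then the phase factors e^{-i(1)α} and e^{-i(1)γ}:
Half-angle: c=0.999595, s=0.028446. N=√(6·1·6·1)=6.000000
Admissible k: 0..1 (factorial args all ≥0)
  k=0: (−1)^0·6.0000/(6)·0.9996^4·0.0284^0 = +0.998382
  k=1: (−1)^1·6.0000/(2)·0.9996^2·0.0284^2 = -0.002426
d^2_{1,1}(0.0569) = +0.998382 -0.002426 = +0.995957
Phases: e^{-i·(1)·0.3488}=+0.939784-0.341770i, e^{-i·(1)·3.8282}=-0.773401+0.633917i ⇒ D=-0.508113+0.856593i

Wigner D-matrix element, Re=-0.5081 Im=0.8566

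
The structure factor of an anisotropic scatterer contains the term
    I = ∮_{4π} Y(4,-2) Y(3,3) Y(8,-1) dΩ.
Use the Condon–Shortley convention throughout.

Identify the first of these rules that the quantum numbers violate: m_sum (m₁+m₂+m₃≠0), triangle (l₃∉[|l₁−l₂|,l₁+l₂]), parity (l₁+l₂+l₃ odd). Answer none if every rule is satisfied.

m₁+m₂+m₃ = -2 + 3 − 1 = 0  ✓
triangle: need |l₁−l₂| ≤ l₃ ≤ l₁+l₂ = [1,7]; l₃=8 is outside  ✗
parity: l₁+l₂+l₃ = 15 is odd

triangle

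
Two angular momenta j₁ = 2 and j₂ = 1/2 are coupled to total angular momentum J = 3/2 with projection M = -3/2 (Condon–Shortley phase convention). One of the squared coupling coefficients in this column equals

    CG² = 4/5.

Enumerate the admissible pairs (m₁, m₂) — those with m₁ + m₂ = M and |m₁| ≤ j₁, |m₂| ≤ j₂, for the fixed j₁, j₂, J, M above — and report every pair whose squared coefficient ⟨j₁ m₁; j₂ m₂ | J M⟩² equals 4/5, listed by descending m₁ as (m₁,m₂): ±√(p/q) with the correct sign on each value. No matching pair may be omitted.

Admissible pairs with m₁+m₂ = M = -3/2: (-2,1/2), (-1,-1/2)
  (m₁,m₂)=(-1,-1/2): CG² = 1/5, CG = +√(1/5)
  (m₁,m₂)=(-2,1/2): CG² = 4/5, CG = −√(4/5)   ← matches the target
Pairs with CG² = 4/5: (-2,1/2): −√(4/5)

(-2,1/2): −√(4/5)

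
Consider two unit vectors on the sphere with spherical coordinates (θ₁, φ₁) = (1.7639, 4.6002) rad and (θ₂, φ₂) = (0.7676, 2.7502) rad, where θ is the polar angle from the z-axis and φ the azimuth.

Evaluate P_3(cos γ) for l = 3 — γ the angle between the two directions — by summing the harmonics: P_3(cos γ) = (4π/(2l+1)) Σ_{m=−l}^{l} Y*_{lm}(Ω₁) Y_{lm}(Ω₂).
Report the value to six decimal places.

0.402320

Expand P_3 via completeness: Σ_{m} conj(Y_{3,m}) at Ω₁ times Y_{3,m} at Ω₂ —
  m=-3: Y*=0.13025 + 0.37226j  Y=-0.05397 - 0.12886j  product 0.04094 - 0.03687j
  m=-2: Y*=0.18417 - 0.04203j  Y=0.25140 + 0.25009j  product 0.05681 + 0.03549j
  m=-1: Y*=0.02897 + 0.25714j  Y=-0.32963 - 0.13603j  product 0.02543 - 0.08870j
  m=+0: Y*=0.20166 + 0.00000j  Y=-0.11037 + 0.00000j  product -0.02226 + 0.00000j
  m=+1: Y*=-0.02897 + 0.25714j  Y=0.32963 - 0.13603j  product 0.02543 + 0.08870j
  m=+2: Y*=0.18417 + 0.04203j  Y=0.25140 - 0.25009j  product 0.05681 - 0.03549j
  m=+3: Y*=-0.13025 + 0.37226j  Y=0.05397 - 0.12886j  product 0.04094 + 0.03687j
Total Σ_m = 0.22411 - 0.00000j. Multiply by 1.795196: 0.40232 - 0.00000j. P_3(cos γ) = 0.402320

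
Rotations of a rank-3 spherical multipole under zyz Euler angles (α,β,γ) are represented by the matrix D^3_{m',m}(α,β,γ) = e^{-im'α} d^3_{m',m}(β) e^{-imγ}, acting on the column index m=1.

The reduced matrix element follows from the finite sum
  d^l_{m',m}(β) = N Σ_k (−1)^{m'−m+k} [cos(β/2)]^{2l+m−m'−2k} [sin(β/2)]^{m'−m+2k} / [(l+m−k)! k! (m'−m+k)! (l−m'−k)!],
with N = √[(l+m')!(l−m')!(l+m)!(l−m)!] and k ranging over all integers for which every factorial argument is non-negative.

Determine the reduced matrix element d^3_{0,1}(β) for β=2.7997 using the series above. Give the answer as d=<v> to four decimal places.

d=0.4991

d^3_{0,1}(β=2.7997) via the finite sum:
Half-angle: c=0.170115, s=0.985424. N=√(6·6·24·2)=41.569219
Admissible k: 1..3 (factorial args all ≥0)
  k=1: (−1)^0·41.5692/(12)·0.1701^5·0.9854^1 = +0.000486
  k=2: (−1)^1·41.5692/(4)·0.1701^3·0.9854^3 = -0.048956
  k=3: (−1)^2·41.5692/(12)·0.1701^1·0.9854^5 = +0.547582
d^3_{0,1}(2.7997) = +0.000486 -0.048956 +0.547582 = +0.499112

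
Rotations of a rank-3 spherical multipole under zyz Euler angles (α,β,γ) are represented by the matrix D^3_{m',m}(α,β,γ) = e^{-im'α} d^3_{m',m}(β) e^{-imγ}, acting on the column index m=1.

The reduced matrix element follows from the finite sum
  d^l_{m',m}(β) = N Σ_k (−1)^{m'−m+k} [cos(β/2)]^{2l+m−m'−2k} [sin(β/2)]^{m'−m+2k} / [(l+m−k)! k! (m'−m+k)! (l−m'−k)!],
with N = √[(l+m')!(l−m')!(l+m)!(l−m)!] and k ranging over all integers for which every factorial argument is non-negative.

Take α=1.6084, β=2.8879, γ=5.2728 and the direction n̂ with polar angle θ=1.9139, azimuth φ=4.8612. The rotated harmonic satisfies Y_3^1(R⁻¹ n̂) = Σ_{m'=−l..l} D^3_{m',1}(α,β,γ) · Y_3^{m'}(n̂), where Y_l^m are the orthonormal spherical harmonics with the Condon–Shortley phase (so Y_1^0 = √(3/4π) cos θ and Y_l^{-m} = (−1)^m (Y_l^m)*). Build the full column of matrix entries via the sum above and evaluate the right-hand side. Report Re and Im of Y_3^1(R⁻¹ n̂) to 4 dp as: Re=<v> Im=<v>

Re=0.1906 Im=0.2427

Need the full column D^3_{m',1} for m'=−3..3 at α=1.6084, β=2.8879, γ=5.2728.
cos(β/2)=0.126506, sin(β/2)=0.991966
d^3_{-3,1}: single k=4 term ⇒ +0.060015;  D = +0.054103-0.025975i
d^3_{-2,1}: k∈[3..4] ⇒ +0.012499 -0.384234 = -0.371736;  D = +0.173373+0.328830i
d^3_{-1,1}: k∈[2..4] ⇒ +0.001512 -0.123966 +0.952753 = +0.830299;  D = -0.719388+0.414580i
d^3_{0,1}: k∈[1..3] ⇒ +0.000111 -0.020537 +0.420908 = +0.400482;  D = +0.212870+0.339223i
d^3_{1,1}: k∈[0..2] ⇒ +0.000004 -0.002016 +0.092974 = +0.090962;  D = +0.075176-0.051212i
d^3_{2,1}: k∈[0..1] ⇒ -0.000102 +0.012499 = +0.012397;  D = -0.007360-0.009976i
d^3_{3,1}: single k=0 term ⇒ +0.000976;  D = -0.000763+0.000609i
Y_3^{m'}(θ=1.9139,φ=4.8612) and Σ D·Y over m':
  (+0.0541-0.0260i)·(-0.1504-0.3143i)  (+0.1734+0.3288i)·(+0.2915-0.0894i)  (-0.7194+0.4146i)·(-0.0196-0.1307i)  (+0.2129+0.3392i)·(+0.3056+0.0000i)  (+0.0752-0.0512i)·(+0.0196-0.1307i)  (-0.0074-0.0100i)·(+0.2915+0.0894i)  (-0.0008+0.0006i)·(+0.1504-0.3143i)
Y_3^1(R⁻¹ n̂) = +0.190553+0.242733i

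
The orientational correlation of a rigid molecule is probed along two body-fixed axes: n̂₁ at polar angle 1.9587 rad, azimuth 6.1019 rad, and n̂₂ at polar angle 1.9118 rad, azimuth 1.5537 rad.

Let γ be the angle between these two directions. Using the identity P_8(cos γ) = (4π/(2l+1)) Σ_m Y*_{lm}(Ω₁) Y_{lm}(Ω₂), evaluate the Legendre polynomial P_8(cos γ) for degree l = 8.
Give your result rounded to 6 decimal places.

Term-by-term m-sum for l=8 (normalisation 4π/17 = 0.739198):
  m=-8: (0.03341 - 0.27592j) × (0.31772 + 0.04373j) = 0.02268 - 0.08621j  (running Σ = 0.02268 - 0.08621j)
  m=-7: (-0.13503 + 0.43374j) × (0.05435 - 0.45199j) = 0.18871 + 0.08460j  (running Σ = 0.21139 - 0.00160j)
  m=-6: (0.12610 - 0.24040j) × (-0.17778 - 0.01830j) = -0.02682 + 0.04043j  (running Σ = 0.18457 + 0.03883j)
  m=-5: (0.11008 - 0.14056j) × (0.02282 - 0.26635j) = -0.03493 - 0.03253j  (running Σ = 0.14965 + 0.00630j)
  m=-4: (-0.25830 + 0.22891j) × (-0.29148 - 0.01996j) = 0.07986 - 0.06157j  (running Σ = 0.22951 - 0.05526j)
  m=-3: (-0.01759 + 0.01064j) × (0.00727 - 0.14160j) = 0.00138 + 0.00257j  (running Σ = 0.23088 - 0.05270j)
  m=-2: (0.31348 - 0.11892j) × (-0.31555 - 0.01079j) = -0.10020 + 0.03414j  (running Σ = 0.13068 - 0.01856j)
  m=-1: (-0.04479 + 0.00821j) × (0.00144 - 0.08410j) = 0.00063 + 0.00378j  (running Σ = 0.13131 - 0.01478j)
  m=0: (-0.32620 + 0.00000j) × (-0.31835 + 0.00000j) = 0.10385 + 0.00000j  (running Σ = 0.23516 - 0.01478j)
  m=1: (0.04479 + 0.00821j) × (-0.00144 - 0.08410j) = 0.00063 - 0.00378j  (running Σ = 0.23578 - 0.01856j)
  m=2: (0.31348 + 0.11892j) × (-0.31555 + 0.01079j) = -0.10020 - 0.03414j  (running Σ = 0.13558 - 0.05270j)
  m=3: (0.01759 + 0.01064j) × (-0.00727 - 0.14160j) = 0.00138 - 0.00257j  (running Σ = 0.13696 - 0.05526j)
  m=4: (-0.25830 - 0.22891j) × (-0.29148 + 0.01996j) = 0.07986 + 0.06157j  (running Σ = 0.21682 + 0.00630j)
  m=5: (-0.11008 - 0.14056j) × (-0.02282 - 0.26635j) = -0.03493 + 0.03253j  (running Σ = 0.18189 + 0.03883j)
  m=6: (0.12610 + 0.24040j) × (-0.17778 + 0.01830j) = -0.02682 - 0.04043j  (running Σ = 0.15508 - 0.00160j)
  m=7: (0.13503 + 0.43374j) × (-0.05435 - 0.45199j) = 0.18871 - 0.08460j  (running Σ = 0.34378 - 0.08621j)
  m=8: (0.03341 + 0.27592j) × (0.31772 - 0.04373j) = 0.02268 + 0.08621j  (running Σ = 0.36647 + 0.00000j)
Accumulated sum 0.36647 + 0.00000j; after 4π/(2l+1) scaling, 0.27089 + 0.00000j ⇒ P_8 = 0.270890

0.270890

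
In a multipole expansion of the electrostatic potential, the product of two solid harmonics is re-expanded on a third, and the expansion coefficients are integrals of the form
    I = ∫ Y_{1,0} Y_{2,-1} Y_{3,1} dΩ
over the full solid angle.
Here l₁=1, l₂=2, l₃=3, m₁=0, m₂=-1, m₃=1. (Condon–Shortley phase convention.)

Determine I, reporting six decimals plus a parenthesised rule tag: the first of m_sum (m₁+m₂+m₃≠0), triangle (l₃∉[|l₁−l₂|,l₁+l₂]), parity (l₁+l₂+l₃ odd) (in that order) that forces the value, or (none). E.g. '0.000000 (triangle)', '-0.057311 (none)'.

Checks pass: Σm=0; 6 even; l₃=3∈[1,3].
(2·1+1)(2·2+1)(2·3+1) = 105
Δ: 0! 2! 4! / 7! → 1/105
sum: t=0:+1/4 = 1/4
3j²(1 2 3; 0 0 0) = Δ·Π!·Σ² = 3/35  (sign -1)
sum: t=0:+1/6 = 1/6
3j²(1 2 3; 0 -1 1) = Δ·Π!·Σ² = 8/105  (sign +1)
combine: 4πI² = 105·3/35·8/105 = 24/35
take √, sign -1: I = -0.23359668
No selection rule forces the value: the integral is nonzero (none).

-0.233597 (none)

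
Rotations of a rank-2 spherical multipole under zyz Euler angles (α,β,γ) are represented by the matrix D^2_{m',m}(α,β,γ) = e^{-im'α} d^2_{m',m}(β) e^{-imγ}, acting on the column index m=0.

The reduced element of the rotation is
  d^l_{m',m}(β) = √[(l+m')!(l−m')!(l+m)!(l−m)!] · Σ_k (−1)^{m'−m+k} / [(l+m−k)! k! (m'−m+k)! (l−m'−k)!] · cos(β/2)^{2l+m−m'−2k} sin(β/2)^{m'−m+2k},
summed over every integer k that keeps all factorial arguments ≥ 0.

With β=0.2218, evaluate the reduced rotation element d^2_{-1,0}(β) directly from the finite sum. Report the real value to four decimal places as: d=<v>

d^2_{-1,0}(β=0.2218) via the finite sum:
Half-angle: c=0.993857, s=0.110673. N=√(1·6·2·2)=4.898979
k: max(0,(0)−(-1))=1 … min(2+(0),2−(-1))=2
  k=1: (−1)^0·4.8990/(2)·0.9939^3·0.1107^1 = +0.266127
  k=2: (−1)^1·4.8990/(2)·0.9939^1·0.1107^3 = -0.003300
d^2_{-1,0}(0.2218) = +0.266127 -0.003300 = +0.262826

d=0.2628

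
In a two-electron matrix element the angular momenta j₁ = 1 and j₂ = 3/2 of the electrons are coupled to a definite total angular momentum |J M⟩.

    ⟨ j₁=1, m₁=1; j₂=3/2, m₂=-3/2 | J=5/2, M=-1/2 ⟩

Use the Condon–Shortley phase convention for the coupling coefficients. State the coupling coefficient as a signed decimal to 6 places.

+0.316228

j₁+j₂−J=0  J+j₁−j₂=2  J−j₁+j₂=3  j₁+j₂+J+1=6
(j₁±m₁, j₂±m₂, J±M) = (2,0,0,3,2,3)
P² = 72/5
sum k=0..0:
  [0] +1/12 = 1/12
S = 1/12
C² = P²·S² = 1/10 ; C = +0.316228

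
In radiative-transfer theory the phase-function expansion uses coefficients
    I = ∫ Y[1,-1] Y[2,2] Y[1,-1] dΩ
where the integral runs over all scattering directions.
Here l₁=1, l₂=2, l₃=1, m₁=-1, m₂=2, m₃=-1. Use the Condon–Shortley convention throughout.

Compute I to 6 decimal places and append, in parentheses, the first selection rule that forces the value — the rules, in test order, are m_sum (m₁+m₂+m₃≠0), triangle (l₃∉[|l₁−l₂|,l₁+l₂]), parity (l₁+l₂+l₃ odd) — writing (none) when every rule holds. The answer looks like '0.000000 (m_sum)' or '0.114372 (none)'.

Rules hold: Σm=0, L=4 even, 1≤1≤3.
N = 3·5·3 = 45
Δ = 2!·0!·2!/5! = 1/30
Racah Σ t=1..1: t=1:−1/1 = -1/1
⇒ 3j(1 2 1; 0 0 0)² = 2/15, sgn +1
Racah Σ t=2..2: t=2:+1/4 = 1/4
⇒ 3j(1 2 1; -1 2 -1)² = 1/5, sgn +1
4πI² = N·(3j₀)²·(3jₘ)² = 6/5
I = +1·√(1.2/4π) = 0.30901936
No selection rule forces the value: the integral is nonzero (none).

0.309019 (none)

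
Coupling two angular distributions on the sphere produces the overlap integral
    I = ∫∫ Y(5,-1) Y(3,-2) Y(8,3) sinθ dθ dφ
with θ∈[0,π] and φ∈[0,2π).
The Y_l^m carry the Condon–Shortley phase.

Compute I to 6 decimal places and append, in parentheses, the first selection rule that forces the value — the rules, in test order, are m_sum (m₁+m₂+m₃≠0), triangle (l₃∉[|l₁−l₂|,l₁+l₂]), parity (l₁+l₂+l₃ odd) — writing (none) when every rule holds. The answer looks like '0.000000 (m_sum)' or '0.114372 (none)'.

-0.201784 (none)

Checks pass: Σm=0; 16 even; l₃=8∈[2,8].
(2·5+1)(2·3+1)(2·8+1) = 1309
Δ: 0! 10! 6! / 17! → 1/136136
sum: t=0:+1/518400 = 1/518400
3j²(5 3 8; 0 0 0) = Δ·Π!·Σ² = 56/2431  (sign +1)
sum: t=0:+1/2073600 = 1/2073600
3j²(5 3 8; -1 -2 3) = Δ·Π!·Σ² = 15/884  (sign -1)
combine: 4πI² = 1309·56/2431·15/884 = 1470/2873
take √, sign -1: I = -0.20178363
No selection rule forces the value: the integral is nonzero (none).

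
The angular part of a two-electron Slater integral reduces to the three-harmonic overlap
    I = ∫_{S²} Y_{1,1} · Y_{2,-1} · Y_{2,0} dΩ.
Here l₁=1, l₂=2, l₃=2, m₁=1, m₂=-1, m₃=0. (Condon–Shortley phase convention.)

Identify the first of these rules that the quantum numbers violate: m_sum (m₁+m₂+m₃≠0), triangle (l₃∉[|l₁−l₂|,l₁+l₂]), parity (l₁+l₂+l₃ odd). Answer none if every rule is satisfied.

parity

azimuthal sum: 1 − 1 + 0 = 0  ✓
1 ≤ 2 ≤ 3 (triangle on l)  ✓
L = 1 + 2 + 2 = 5 (odd)  ✗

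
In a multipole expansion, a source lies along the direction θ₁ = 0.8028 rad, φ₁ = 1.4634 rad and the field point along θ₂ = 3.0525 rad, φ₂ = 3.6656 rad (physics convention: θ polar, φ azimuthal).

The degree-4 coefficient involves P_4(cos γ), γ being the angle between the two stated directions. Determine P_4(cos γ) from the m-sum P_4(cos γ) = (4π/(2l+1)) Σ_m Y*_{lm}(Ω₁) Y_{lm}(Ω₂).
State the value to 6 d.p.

-0.381327

Summing Y*_{l m}(θ₁,φ₁)·Y_{l m}(θ₂,φ₂) over m ∈ [−4, 4]; prefactor 4π/(2·4+1) = 1.396263:
  term(m=-4) = -0.00000 - 0.00000j   from Y*(Ω₁)=0.10770 - 0.04934j, Y(Ω₂)=-0.00001 - 0.00002j
  term(m=-3) = -0.00027 + 0.00009j   from Y*(Ω₁)=-0.10247 - 0.30696j, Y(Ω₂)=-0.00000 - 0.00088j
  term(m=-2) = -0.00196 + 0.00618j   from Y*(Ω₁)=-0.40217 + 0.08774j, Y(Ω₂)=0.00786 - 0.01364j
  term(m=-1) = 0.00873 + 0.01194j   from Y*(Ω₁)=0.00958 + 0.08889j, Y(Ω₂)=0.14319 - 0.08275j
  term(m=+0) = -0.28609 + 0.00000j   from Y*(Ω₁)=-0.35188 + 0.00000j, Y(Ω₂)=0.81302 + 0.00000j
  term(m=+1) = 0.00873 - 0.01194j   from Y*(Ω₁)=-0.00958 + 0.08889j, Y(Ω₂)=-0.14319 - 0.08275j
  term(m=+2) = -0.00196 - 0.00618j   from Y*(Ω₁)=-0.40217 - 0.08774j, Y(Ω₂)=0.00786 + 0.01364j
  term(m=+3) = -0.00027 - 0.00009j   from Y*(Ω₁)=0.10247 - 0.30696j, Y(Ω₂)=0.00000 - 0.00088j
  term(m=+4) = -0.00000 + 0.00000j   from Y*(Ω₁)=0.10770 + 0.04934j, Y(Ω₂)=-0.00001 + 0.00002j
Σ over m = -0.27311 - 0.00000j; ×(4π/9) → -0.38133 - 0.00000j. Real part: -0.381327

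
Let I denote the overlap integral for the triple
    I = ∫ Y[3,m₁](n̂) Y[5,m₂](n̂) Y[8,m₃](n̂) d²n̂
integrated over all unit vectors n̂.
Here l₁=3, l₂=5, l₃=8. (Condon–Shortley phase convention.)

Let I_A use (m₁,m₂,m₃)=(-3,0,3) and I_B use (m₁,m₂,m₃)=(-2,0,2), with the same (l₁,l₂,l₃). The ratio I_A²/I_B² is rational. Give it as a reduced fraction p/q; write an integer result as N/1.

l's match ⇒ only the (l;m) 3-j factors differ between A and B.
A: triangle coeff Δ(3,5,8) = 1/136136; Σ_t [0,0]: t=0:+1/10368000 = 1/10368000; (3j)²=3/884 [(3 5 8; -3 0 3)], sign=-1
B: triangle coeff Δ(3,5,8) = 1/136136; Σ_t [0,0]: t=0:+1/1728000 = 1/1728000; (3j)²=27/2431 [(3 5 8; -2 0 2)], sign=+1
I_A²/I_B² = (3/884)/(27/2431) = 11/36

11/36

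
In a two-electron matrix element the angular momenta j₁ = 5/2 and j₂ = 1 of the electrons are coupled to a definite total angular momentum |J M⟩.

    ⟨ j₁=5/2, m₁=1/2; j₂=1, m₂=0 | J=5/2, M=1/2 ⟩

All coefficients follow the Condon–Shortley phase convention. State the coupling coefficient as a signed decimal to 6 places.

+0.169031

√[6·1!4!1!/7! · 3!2!1!1!3!2!] = √(144/35)
  +(−1)^0/∏(0,1,2,1,2,0)! = 1/4  (running 1/4)
  +(−1)^1/∏(1,0,1,0,3,1)! = -1/6  (running 1/12)
⟨..|..⟩ = √(144/35)·(1/12) = +0.169031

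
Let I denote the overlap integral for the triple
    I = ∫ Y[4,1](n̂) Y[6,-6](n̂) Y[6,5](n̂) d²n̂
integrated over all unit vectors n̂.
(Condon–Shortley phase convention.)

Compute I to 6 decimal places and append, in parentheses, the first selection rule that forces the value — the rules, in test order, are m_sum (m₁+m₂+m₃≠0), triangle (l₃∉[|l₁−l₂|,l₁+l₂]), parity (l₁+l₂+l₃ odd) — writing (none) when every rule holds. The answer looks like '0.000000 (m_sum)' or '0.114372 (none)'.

-0.192803 (none)

Rules hold: Σm=0, L=16 even, 2≤6≤10.
N = 9·13·13 = 1521
Δ = 4!·4!·8!/17! = 1/15315300
Racah Σ t=0..4: t=0:+1/829440 t=1:−1/25920 t=2:+1/9216 t=3:−1/25920 t=4:+1/829440 = 7/207360
⇒ 3j(4 6 6; 0 0 0)² = 28/2431, sgn +1
Racah Σ t=0..0: t=0:+1/5806080 = 1/5806080
⇒ 3j(4 6 6; 1 -6 5)² = 165/6188, sgn -1
4πI² = N·(3j₀)²·(3jₘ)² = 135/289
I = -1·√(0.467128/4π) = -0.19280266
No selection rule forces the value: the integral is nonzero (none).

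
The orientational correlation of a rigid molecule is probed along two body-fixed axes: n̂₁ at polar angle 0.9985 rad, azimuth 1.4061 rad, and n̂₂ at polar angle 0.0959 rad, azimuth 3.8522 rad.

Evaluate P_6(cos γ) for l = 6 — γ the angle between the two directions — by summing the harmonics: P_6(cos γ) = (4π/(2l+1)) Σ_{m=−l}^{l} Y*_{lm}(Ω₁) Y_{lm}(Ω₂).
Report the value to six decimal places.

Summing Y*_{l m}(θ₁,φ₁)·Y_{l m}(θ₂,φ₂) over m ∈ [−6, 6]; prefactor 4π/(2·6+1) = 0.966644:
  m=-6: Y*=(-0.093815, 0.142378)  Y=(-0.000000, 0.000000)  product (-0.000000, -0.000000)
  m=-5: Y*=(0.279109, 0.258621)  Y=(0.000012, -0.000005)  product (0.000005, 0.000002)
  m=-4: Y*=(0.313675, -0.242835)  Y=(-0.000284, -0.000088)  product (-0.000110, 0.000041)
  m=-3: Y*=(-0.022483, -0.041738)  Y=(0.002392, 0.003807)  product (0.000105, -0.000185)
  m=-2: Y*=(0.313757, -0.107257)  Y=(0.006926, -0.045954)  product (-0.002756, -0.015161)
  m=-1: Y*=(-0.029524, -0.177638)  Y=(-0.228361, 0.196524)  product (0.041652, 0.034763)
  m=+0: Y*=(0.287792, -0.000000)  Y=(0.921198, 0.000000)  product (0.265113, 0.000000)
  m=+1: Y*=(0.029524, -0.177638)  Y=(0.228361, 0.196524)  product (0.041652, -0.034763)
  m=+2: Y*=(0.313757, 0.107257)  Y=(0.006926, 0.045954)  product (-0.002756, 0.015161)
  m=+3: Y*=(0.022483, -0.041738)  Y=(-0.002392, 0.003807)  product (0.000105, 0.000185)
  m=+4: Y*=(0.313675, 0.242835)  Y=(-0.000284, 0.000088)  product (-0.000110, -0.000041)
  m=+5: Y*=(-0.279109, 0.258621)  Y=(-0.000012, -0.000005)  product (0.000005, -0.000002)
  m=+6: Y*=(-0.093815, -0.142378)  Y=(-0.000000, -0.000000)  product (-0.000000, 0.000000)
Total Σ_m = (0.342905, 0.000000). Multiply by 0.966644: (0.331467, 0.000000). P_6(cos γ) = 0.331467

0.331467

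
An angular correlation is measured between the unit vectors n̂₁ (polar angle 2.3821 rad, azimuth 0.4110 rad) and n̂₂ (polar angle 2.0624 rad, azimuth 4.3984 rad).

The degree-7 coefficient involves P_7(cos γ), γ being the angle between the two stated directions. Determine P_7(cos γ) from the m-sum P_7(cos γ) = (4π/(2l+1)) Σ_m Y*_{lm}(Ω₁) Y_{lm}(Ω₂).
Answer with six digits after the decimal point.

Expand P_7 via completeness: Σ_{m} conj(Y_{7,m}) at Ω₁ times Y_{7,m} at Ω₂ —
  m=-7: Y*=-0.035415+0.009595i  Y=+0.167556+0.121432i  product -0.007099-0.002693i
  m=-6: Y*=+0.112830-0.090422i  Y=-0.127710+0.394420i  product +0.021255+0.056050i
  m=-5: Y*=-0.154296+0.293358i  Y=-0.370577+0.000316i  product +0.057086-0.108760i
  m=-4: Y*=+0.033566-0.457716i  Y=+0.006694+0.020554i  product +0.009633-0.002374i
  m=-3: Y*=+0.093835+0.267137i  Y=-0.282371+0.205375i  product -0.081359-0.056161i
  m=-2: Y*=+0.120832+0.130017i  Y=-0.111963-0.081288i  product -0.002960-0.024379i
  m=-1: Y*=-0.343044-0.149505i  Y=-0.091314+0.281197i  product +0.073365-0.082811i
  m=+0: Y*=-0.068966-0.000000i  Y=-0.178176+0.000000i  product +0.012288+0.000000i
  m=+1: Y*=+0.343044-0.149505i  Y=+0.091314+0.281197i  product +0.073365+0.082811i
  m=+2: Y*=+0.120832-0.130017i  Y=-0.111963+0.081288i  product -0.002960+0.024379i
  m=+3: Y*=-0.093835+0.267137i  Y=+0.282371+0.205375i  product -0.081359+0.056161i
  m=+4: Y*=+0.033566+0.457716i  Y=+0.006694-0.020554i  product +0.009633+0.002374i
  m=+5: Y*=+0.154296+0.293358i  Y=+0.370577+0.000316i  product +0.057086+0.108760i
  m=+6: Y*=+0.112830+0.090422i  Y=-0.127710-0.394420i  product +0.021255-0.056050i
  m=+7: Y*=+0.035415+0.009595i  Y=-0.167556+0.121432i  product -0.007099+0.002693i
Accumulated sum +0.152128+0.000000i; after 4π/(2l+1) scaling, +0.127447+0.000000i ⇒ P_7 = 0.127447

0.127447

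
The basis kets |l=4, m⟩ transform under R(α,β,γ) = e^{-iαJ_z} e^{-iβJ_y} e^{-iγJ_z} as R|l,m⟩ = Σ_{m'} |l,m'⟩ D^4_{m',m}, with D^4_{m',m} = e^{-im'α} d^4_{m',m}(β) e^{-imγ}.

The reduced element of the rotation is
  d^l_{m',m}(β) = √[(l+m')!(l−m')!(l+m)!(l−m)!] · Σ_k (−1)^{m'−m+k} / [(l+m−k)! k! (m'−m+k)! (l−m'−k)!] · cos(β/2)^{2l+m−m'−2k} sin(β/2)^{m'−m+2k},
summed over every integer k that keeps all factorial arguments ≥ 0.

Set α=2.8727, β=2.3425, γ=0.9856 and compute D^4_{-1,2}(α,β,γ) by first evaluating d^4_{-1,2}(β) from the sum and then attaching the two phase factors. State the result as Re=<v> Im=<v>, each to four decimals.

D^4_{-1,2}(2.8727,2.3425,0.9856) = e^{-i·-1·2.8727}·d^4_{-1,2}(2.3425)·e^{-i·2·0.9856}. Compute d first:
With c≡cos(β/2)=0.389000 and s≡sin(β/2)=0.921238, N=[6·120·720·2]^{1/2}=1018.233765
k: max(0,(2)−(-1))=3 … min(4+(2),4−(-1))=5
  k=3: (−1)^0·1018.2338/(72)·0.3890^5·0.9212^3 = +0.098487
  k=4: (−1)^1·1018.2338/(48)·0.3890^3·0.9212^5 = -0.828542
  k=5: (−1)^2·1018.2338/(240)·0.3890^1·0.9212^7 = +0.929368
d^4_{-1,2}(2.3425) = +0.098487 -0.828542 +0.929368 = +0.199313
D = (-0.964066+0.265664i)·(+0.199313)·(-0.389790-0.920904i) = +0.123661+0.156313i

Re=0.1237 Im=0.1563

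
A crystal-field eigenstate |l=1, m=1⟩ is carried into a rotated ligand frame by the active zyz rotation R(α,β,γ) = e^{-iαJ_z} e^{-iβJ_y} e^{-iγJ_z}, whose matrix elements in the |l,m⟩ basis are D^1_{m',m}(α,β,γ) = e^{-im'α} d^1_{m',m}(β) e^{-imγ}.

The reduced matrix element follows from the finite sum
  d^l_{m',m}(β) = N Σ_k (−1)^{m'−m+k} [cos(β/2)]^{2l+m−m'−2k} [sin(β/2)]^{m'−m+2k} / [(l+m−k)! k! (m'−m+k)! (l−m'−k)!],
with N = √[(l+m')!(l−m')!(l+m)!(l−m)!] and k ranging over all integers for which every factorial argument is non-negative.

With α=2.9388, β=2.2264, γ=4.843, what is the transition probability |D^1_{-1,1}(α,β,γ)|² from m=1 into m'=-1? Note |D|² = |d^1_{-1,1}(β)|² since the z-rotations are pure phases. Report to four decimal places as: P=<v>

Split into d^1_{-1,1}(β=2.2264) × two z-phases.
Half-angle: c=0.441793, s=0.897117. N=√(1·2·2·1)=2.000000
The bounds max(0,m−m')=2 and min(l+m,l−m')=2 give 1 term
  k=2: (−1)^0·2.0000/(2)·0.4418^0·0.8971^2 = +0.804819
d^1_{-1,1}(2.2264) = +0.804819
|D^1_{-1,1}|² = |d^1_{-1,1}(β)|² = (+0.804819)² = 0.647734 (the z-rotation phases have unit modulus)

P=0.6477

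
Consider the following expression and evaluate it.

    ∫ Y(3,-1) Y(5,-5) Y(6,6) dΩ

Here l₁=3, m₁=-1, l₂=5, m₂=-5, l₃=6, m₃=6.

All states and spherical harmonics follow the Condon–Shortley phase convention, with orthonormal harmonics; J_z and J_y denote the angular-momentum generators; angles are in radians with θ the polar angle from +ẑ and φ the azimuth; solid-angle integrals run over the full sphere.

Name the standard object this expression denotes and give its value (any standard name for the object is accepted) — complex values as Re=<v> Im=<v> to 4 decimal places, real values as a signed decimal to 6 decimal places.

This is a Gaunt coefficient — the integral of a triple product of spherical harmonics over the sphere.
m-sum 0 ✓  L=14 even ✓  2≤6≤8 ✓
Π(2lᵢ+1) = 7×11×13 = 1001
triangle coeff Δ(3,5,6) = 1/675675
Σ_t [0,2]: t=0:+1/8640 t=1:−1/2304 t=2:+1/8640 = -7/34560
(3j)²=7/429 [(3 5 6; 0 0 0)], sign=-1
Σ_t [0,0]: t=0:+1/1935360 = 1/1935360
(3j)²=3/91 [(3 5 6; -1 -5 6)], sign=+1
⇒ 4πI² = 7/13
I = (-1)√(7/13/(4π)) = -0.20700098

Gaunt coefficient, -0.207001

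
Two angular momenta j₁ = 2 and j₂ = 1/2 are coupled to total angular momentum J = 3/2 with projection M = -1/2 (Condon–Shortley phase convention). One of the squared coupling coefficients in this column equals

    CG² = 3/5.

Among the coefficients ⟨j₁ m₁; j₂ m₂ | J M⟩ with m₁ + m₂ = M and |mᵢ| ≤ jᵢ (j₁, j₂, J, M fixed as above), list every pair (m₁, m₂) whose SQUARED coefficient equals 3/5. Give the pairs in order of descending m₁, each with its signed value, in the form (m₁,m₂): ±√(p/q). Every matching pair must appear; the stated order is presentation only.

Admissible pairs with m₁+m₂ = M = -1/2: (-1,1/2), (0,-1/2)
  (m₁,m₂)=(0,-1/2): CG² = 2/5, CG = +√(2/5)
  (m₁,m₂)=(-1,1/2): CG² = 3/5, CG = −√(3/5)   ← matches the target
Pairs with CG² = 3/5: (-1,1/2): −√(3/5)

(-1,1/2): −√(3/5)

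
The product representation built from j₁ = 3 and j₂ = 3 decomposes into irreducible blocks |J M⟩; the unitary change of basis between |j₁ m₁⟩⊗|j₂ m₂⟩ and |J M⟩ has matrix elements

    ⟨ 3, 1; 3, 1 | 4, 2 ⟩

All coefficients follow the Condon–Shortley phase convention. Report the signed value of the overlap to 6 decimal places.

√[9·2!4!4!/11! · 4!2!4!2!6!2!] = √(331776/385)
  +(−1)^0/∏(0,2,2,4,2,0)! = 1/192  (running 1/192)
  +(−1)^1/∏(1,1,1,3,3,1)! = -1/36  (running -13/576)
  +(−1)^2/∏(2,0,0,2,4,2)! = 1/192  (running -5/288)
⟨..|..⟩ = √(331776/385)·(-5/288) = -0.509647

-0.509647  (= −√(20/77))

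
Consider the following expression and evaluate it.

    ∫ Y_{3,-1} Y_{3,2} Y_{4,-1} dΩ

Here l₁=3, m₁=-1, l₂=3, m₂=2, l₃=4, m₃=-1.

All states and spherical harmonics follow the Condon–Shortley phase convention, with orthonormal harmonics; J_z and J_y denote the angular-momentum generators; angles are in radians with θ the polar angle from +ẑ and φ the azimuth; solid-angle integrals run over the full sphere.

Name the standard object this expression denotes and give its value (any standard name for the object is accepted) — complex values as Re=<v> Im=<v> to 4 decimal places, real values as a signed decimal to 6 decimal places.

Gaunt coefficient, +0.145070

This is a Gaunt coefficient — the integral of a triple product of spherical harmonics over the sphere.
Rules hold: Σm=0, L=10 even, 0≤4≤6.
N = 7·7·9 = 441
Δ = 2!·4!·4!/11! = 1/34650
Racah Σ t=0..2: t=0:+1/72 t=1:−1/16 t=2:+1/72 = -5/144
⇒ 3j(3 3 4; 0 0 0)² = 2/77, sgn -1
Racah Σ t=1..2: t=1:−1/144 t=2:+1/48 = 1/72
⇒ 3j(3 3 4; -1 2 -1)² = 16/693, sgn -1
4πI² = N·(3j₀)²·(3jₘ)² = 32/121
I = +1·√(0.264463/4π) = 0.14506992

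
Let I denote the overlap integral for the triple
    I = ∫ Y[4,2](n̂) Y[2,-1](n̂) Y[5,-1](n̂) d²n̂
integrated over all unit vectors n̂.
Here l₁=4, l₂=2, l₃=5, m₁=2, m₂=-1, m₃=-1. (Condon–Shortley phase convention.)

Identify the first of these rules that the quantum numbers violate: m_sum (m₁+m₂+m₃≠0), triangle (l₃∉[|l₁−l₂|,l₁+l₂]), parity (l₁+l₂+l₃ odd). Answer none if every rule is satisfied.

m₁+m₂+m₃ = 2 − 1 − 1 = 0  ✓
triangle: |4−2|=2 ≤ l₃=5 ≤ 4+2=6  ✓
parity: l₁+l₂+l₃ = 11 is odd  ✗

parity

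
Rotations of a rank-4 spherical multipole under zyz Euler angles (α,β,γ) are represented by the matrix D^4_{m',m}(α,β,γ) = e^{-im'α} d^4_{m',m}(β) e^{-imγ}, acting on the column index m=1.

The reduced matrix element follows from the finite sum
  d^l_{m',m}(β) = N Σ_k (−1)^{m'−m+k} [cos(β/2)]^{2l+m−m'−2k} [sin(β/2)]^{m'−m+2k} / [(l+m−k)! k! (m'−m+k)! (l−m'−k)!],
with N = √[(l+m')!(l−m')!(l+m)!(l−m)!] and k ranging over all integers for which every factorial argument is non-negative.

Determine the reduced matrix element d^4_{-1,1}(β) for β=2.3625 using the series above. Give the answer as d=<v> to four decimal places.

d=0.3882

d^4_{-1,1}(β=2.3625) via the finite sum:
Half-angle: c=0.379769, s=0.925081. N=√(6·120·120·6)=720.000000
k: max(0,(1)−(-1))=2 … min(4+(1),4−(-1))=5
  k=2: (−1)^0·720.0000/(72)·0.3798^6·0.9251^2 = +0.025673
  k=3: (−1)^1·720.0000/(24)·0.3798^4·0.9251^4 = -0.457002
  k=4: (−1)^2·720.0000/(48)·0.3798^2·0.9251^6 = +1.355844
  k=5: (−1)^3·720.0000/(720)·0.3798^0·0.9251^8 = -0.536339
d^4_{-1,1}(2.3625) = +0.025673 -0.457002 +1.355844 -0.536339 = +0.388175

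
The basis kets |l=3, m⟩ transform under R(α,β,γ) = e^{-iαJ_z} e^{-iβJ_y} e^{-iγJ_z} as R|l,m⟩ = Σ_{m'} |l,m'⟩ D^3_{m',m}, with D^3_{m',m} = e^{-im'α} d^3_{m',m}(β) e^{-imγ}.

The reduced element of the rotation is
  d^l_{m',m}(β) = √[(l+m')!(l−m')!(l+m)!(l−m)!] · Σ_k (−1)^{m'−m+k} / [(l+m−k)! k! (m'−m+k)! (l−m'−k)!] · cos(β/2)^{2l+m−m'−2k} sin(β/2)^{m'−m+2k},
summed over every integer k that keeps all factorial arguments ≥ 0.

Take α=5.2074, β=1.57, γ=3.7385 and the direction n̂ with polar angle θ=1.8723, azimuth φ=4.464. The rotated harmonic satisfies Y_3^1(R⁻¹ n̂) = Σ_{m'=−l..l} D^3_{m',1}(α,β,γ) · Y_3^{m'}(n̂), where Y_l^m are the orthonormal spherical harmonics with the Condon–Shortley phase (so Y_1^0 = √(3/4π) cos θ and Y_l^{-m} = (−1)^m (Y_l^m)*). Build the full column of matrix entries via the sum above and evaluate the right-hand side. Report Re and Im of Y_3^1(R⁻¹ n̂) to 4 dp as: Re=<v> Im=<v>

Re=-0.0556 Im=-0.3332

Need the full column D^3_{m',1} for m'=−3..3 at α=5.2074, β=1.5700, γ=3.7385.
cos(β/2)=0.707388, sin(β/2)=0.706825
d^3_{-3,1}: single k=4 term ⇒ +0.483737;  D = +0.375327-0.305174i
d^3_{-2,1}: k∈[3..4] ⇒ +0.790569 -0.394655 = +0.395913;  D = +0.365713+0.151661i
d^3_{-1,1}: k∈[2..4] ⇒ +0.750597 -0.999203 +0.124702 = -0.123905;  D = -0.012604-0.123262i
d^3_{0,1}: k∈[1..3] ⇒ +0.433702 -1.299037 +0.432323 = -0.433011;  D = +0.358134-0.243390i
d^3_{1,1}: k∈[0..2] ⇒ +0.125299 -1.000796 +0.749402 = -0.126095;  D = +0.111910+0.058102i
d^3_{2,1}: k∈[0..1] ⇒ -0.395914 +0.790569 = +0.394654;  D = -0.006367-0.394603i
d^3_{3,1}: single k=0 term ⇒ +0.484508;  D = +0.422581-0.237009i
Y_3^{m'}(θ=1.8723,φ=4.464) and Σ D·Y over m':
  (+0.3753-0.3052i)·(+0.2463-0.2670i)  (+0.3657+0.1517i)·(+0.2433+0.1319i)  (-0.0126-0.1233i)·(+0.0424-0.1672i)  (+0.3581-0.2434i)·(+0.2836+0.0000i)  (+0.1119+0.0581i)·(-0.0424-0.1672i)  (-0.0064-0.3946i)·(+0.2433-0.1319i)  (+0.4226-0.2370i)·(-0.2463-0.2670i)
Y_3^1(R⁻¹ n̂) = -0.055640-0.333182i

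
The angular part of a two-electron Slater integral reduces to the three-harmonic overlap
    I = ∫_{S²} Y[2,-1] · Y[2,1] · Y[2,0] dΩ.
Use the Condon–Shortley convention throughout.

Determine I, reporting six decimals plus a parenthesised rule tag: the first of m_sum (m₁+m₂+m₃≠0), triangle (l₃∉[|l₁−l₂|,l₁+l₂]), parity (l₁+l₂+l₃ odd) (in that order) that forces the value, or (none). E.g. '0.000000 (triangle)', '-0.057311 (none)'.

Rules hold: Σm=0, L=6 even, 0≤2≤4.
N = 5·5·5 = 125
Δ = 2!·2!·2!/7! = 1/630
Racah Σ t=0..2: t=0:+1/8 t=1:−1/1 t=2:+1/8 = -3/4
⇒ 3j(2 2 2; 0 0 0)² = 2/35, sgn -1
Racah Σ t=1..2: t=1:−1/4 t=2:+1/2 = 1/4
⇒ 3j(2 2 2; -1 1 0)² = 1/70, sgn +1
4πI² = N·(3j₀)²·(3jₘ)² = 5/49
I = -1·√(0.102041/4π) = -0.09011188
No selection rule forces the value: the integral is nonzero (none).

-0.090112 (none)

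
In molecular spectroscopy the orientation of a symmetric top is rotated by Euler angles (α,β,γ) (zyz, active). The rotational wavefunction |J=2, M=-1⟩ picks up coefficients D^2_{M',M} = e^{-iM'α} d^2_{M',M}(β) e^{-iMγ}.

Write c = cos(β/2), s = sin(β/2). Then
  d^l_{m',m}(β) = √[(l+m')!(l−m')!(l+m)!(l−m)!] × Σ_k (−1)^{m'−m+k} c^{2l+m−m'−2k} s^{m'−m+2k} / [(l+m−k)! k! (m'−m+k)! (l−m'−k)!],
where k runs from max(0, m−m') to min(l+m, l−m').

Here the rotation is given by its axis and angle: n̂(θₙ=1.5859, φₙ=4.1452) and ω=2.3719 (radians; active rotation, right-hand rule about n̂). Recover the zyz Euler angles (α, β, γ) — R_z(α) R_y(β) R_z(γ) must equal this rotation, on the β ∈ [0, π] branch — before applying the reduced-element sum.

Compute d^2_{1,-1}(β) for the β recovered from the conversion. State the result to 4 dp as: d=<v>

Axis–angle → zyz. n̂ = (sinθₙcosφₙ, sinθₙsinφₙ, cosθₙ) = (-0.537202, -0.843318, -0.015103), ω = 2.3719.
R = I cosω + sinω [n̂]ₓ + (1−cosω) n̂n̂ᵀ gives
  R = [-0.222298, +0.788876, -0.572938; +0.767856, +0.503781, +0.395730; +0.600817, -0.351963, -0.717733]
β = atan2(√(R₁₃²+R₂₃²), R₃₃) = 2.371337; α = atan2(R₂₃, R₁₃) mod 2π = 2.537133; γ = atan2(R₃₂, −R₃₁) mod 2π = 3.671511
d^2_{1,-1}(β=2.3713) via the finite sum:
Half-angle: c=0.375678, s=0.926750. N=√(6·1·1·6)=6.000000
The bounds max(0,m−m')=0 and min(l+m,l−m')=1 give 2 terms
  k=0: (−1)^2·6.0000/(2)·0.3757^2·0.9268^2 = +0.363645
  k=1: (−1)^3·6.0000/(6)·0.3757^0·0.9268^4 = -0.737651
d^2_{1,-1}(2.3713) = +0.363645 -0.737651 = -0.374007

d=-0.3740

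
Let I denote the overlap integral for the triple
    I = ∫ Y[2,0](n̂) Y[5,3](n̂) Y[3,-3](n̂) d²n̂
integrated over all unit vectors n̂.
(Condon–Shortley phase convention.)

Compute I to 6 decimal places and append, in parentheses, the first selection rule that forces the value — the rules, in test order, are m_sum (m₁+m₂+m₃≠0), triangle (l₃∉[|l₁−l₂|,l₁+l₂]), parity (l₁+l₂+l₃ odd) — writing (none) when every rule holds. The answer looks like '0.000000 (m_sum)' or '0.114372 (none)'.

Checks pass: Σm=0; 10 even; l₃=3∈[3,7].
(2·2+1)(2·5+1)(2·3+1) = 385
Δ: 4! 0! 6! / 11! → 1/2310
sum: t=2:+1/144 = 1/144
3j²(2 5 3; 0 0 0) = Δ·Π!·Σ² = 10/231  (sign -1)
sum: t=2:+1/2880 = 1/2880
3j²(2 5 3; 0 3 -3) = Δ·Π!·Σ² = 2/165  (sign +1)
combine: 4πI² = 385·10/231·2/165 = 20/99
take √, sign -1: I = -0.12679218
No selection rule forces the value: the integral is nonzero (none).

-0.126792 (none)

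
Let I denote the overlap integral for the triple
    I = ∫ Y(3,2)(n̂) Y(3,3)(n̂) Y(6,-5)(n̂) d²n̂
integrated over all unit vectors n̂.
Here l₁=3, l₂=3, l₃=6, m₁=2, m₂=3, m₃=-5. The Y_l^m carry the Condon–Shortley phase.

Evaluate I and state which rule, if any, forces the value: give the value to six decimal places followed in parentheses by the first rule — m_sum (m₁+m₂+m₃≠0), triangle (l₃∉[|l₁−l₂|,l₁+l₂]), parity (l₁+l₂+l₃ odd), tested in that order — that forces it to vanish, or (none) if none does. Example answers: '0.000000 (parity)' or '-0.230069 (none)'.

-0.254801 (none)

m-sum 0 ✓  L=12 even ✓  0≤6≤6 ✓
Π(2lᵢ+1) = 7×7×13 = 637
triangle coeff Δ(3,3,6) = 1/12012
Σ_t [0,0]: t=0:+1/1296 = 1/1296
(3j)²=100/3003 [(3 3 6; 0 0 0)], sign=+1
Σ_t [0,0]: t=0:+1/86400 = 1/86400
(3j)²=1/26 [(3 3 6; 2 3 -5)], sign=-1
⇒ 4πI² = 350/429
I = (-1)√(350/429/(4π)) = -0.25480060
No selection rule forces the value: the integral is nonzero (none).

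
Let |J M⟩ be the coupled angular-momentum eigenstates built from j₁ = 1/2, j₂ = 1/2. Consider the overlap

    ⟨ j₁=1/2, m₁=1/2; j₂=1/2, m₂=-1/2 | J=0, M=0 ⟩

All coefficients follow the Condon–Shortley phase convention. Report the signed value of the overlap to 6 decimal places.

triangle: 1!×0!×0!/2! = 1/2
(j±m)!: 1!×0!×0!×1!×0!×0! = 1
prefactor² = (2J+1)×Δ×N² = 1/2
  k=0: +1/(0!×1!×0!×0!×0!×0!) = 1
Σ = 1  ⇒  CG² = 1/2×1² = 1/2
CG = +√(1/2) = +0.707107

+√(1/2) ≈ +0.707107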